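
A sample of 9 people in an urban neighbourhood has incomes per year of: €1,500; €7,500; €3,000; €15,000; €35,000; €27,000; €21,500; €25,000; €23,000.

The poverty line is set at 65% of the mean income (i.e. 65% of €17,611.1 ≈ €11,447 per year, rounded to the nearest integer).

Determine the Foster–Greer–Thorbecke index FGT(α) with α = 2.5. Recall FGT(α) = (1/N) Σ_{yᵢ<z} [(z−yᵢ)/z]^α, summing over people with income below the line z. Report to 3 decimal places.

0.138

Below the line: €1,500, €3,000, €7,500 (q = 3 of N = 9).
Shortfall ratios: (11447−1500)/11447 = 0.8690; (11447−3000)/11447 = 0.7379; (11447−7500)/11447 = 0.3448.
Raised to α = 2.5: 0.70388; 0.46776; 0.06981.
Sum = 1.241462; FGT(2.5) = 1.241462 / 9 = 0.138.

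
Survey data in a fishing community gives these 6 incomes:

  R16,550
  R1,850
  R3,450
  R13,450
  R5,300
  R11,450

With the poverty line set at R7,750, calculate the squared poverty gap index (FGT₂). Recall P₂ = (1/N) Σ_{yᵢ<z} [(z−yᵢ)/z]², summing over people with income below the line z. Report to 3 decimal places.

Below the line: R1,850, R3,450, R5,300 (q = 3 of N = 6).
Shortfall ratios: (7750−1850)/7750 = 0.7613; (7750−3450)/7750 = 0.5548; (7750−5300)/7750 = 0.3161.
Squared: 0.5796; 0.3078; 0.0999.
Sum = 0.987347; P₂ = 0.987347 / 6 = 0.165.

0.165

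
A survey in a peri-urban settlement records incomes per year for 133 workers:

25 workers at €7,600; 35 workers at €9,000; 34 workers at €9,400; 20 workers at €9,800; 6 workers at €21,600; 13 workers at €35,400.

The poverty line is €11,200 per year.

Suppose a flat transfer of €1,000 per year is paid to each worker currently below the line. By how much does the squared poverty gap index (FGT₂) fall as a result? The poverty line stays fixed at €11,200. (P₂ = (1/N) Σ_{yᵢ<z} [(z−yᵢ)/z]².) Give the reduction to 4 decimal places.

0.0239

Before: below the line — 25×€7,600, 35×€9,000, 34×€9,400, 20×€9,800; squared poverty gap index (FGT₂) = 0.038527.
After the €1,000 transfer: below the line — 25×€8,600, 35×€10,000, 34×€10,400, 20×€10,800; squared poverty gap index (FGT₂) = 0.014647.
Reduction = 0.038527 − 0.014647 = 0.0239.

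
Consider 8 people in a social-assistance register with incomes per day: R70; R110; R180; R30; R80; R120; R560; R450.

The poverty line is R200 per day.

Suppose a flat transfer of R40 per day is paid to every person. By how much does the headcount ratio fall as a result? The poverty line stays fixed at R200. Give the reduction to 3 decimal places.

Before: below the line — R30, R70, R80, R110, R120, R180; headcount ratio = 0.75000.
After the R40 transfer: below the line — R70, R110, R120, R150, R160; headcount ratio = 0.62500.
Reduction = 0.75000 − 0.62500 = 0.125.

0.125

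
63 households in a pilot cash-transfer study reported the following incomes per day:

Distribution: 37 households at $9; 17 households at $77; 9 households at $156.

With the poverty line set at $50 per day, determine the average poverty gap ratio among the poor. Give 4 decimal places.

0.8200

Incomes under z: 37×$9 (q = 37 of N = 63).
Shortfall ratios (z−y)/z: 0.8200 (×37); sum = 30.340000.
The income-gap ratio divides by q (the poor only): 30.340000 / 37 = 0.8200.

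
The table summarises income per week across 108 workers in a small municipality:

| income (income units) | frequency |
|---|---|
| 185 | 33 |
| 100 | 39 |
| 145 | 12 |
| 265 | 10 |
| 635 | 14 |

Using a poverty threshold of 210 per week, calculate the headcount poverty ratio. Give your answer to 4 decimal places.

84 of the 108 workers have income below 210.
H = 84/108 = 0.7778.

0.7778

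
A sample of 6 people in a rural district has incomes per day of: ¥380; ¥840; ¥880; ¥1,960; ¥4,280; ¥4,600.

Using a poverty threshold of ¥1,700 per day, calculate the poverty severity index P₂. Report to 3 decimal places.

0.182

Poor units: ¥380, ¥840, ¥880 (q = 3 of N = 6).
Relative gaps: (1700−380)/1700 = 0.7765; (1700−840)/1700 = 0.5059; (1700−880)/1700 = 0.4824.
Squared: 0.6029; 0.2559; 0.2327.
Sum = 1.091488; P₂ = 1.091488 / 6 = 0.182.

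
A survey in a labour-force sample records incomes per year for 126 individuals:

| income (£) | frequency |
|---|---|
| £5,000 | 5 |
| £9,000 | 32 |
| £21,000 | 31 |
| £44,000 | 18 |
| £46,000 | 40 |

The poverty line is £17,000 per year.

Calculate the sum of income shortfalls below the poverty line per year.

£316,000

Below the line: 5×£5,000, 32×£9,000 (q = 37 of N = 126).
Individual gaps: 5×(17000−5000) = 60000; 32×(17000−9000) = 256000.
Aggregate gap = £316,000.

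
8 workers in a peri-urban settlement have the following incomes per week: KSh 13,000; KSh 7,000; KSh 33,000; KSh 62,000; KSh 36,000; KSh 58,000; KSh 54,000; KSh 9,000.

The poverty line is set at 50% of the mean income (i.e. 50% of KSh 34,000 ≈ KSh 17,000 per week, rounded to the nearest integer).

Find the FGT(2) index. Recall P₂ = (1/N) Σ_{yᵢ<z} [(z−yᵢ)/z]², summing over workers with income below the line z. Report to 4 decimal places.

Poor units: KSh 7,000, KSh 9,000, KSh 13,000 (q = 3 of N = 8).
Shortfall ratios: (17000−7000)/17000 = 0.5882; (17000−9000)/17000 = 0.4706; (17000−13000)/17000 = 0.2353.
Squared: 0.3460; 0.2215; 0.0554.
Sum = 0.622837; P₂ = 0.622837 / 8 = 0.0779.

0.0779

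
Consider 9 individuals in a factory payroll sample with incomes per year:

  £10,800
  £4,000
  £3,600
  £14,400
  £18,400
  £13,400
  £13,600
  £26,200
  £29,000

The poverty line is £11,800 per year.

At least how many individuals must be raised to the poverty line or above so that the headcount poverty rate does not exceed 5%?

Currently q = 3 of N = 9 are below the line (H = 0.333).
A headcount ratio of at most 5% allows at most ⌊0.05 × 9⌋ = 0 poor individuals.
So at least 3 − 0 = 3 must be lifted.

3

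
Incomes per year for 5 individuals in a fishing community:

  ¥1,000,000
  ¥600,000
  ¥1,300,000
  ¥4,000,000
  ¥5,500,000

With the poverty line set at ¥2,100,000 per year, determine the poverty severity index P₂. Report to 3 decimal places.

0.186

Below z: ¥600,000, ¥1,000,000, ¥1,300,000 (q = 3 of N = 5).
Normalized shortfalls: (2100000−600000)/2100000 = 0.7143; (2100000−1000000)/2100000 = 0.5238; (2100000−1300000)/2100000 = 0.3810.
Squared: 0.5102; 0.2744; 0.1451.
Sum = 0.929705; P₂ = 0.929705 / 5 = 0.186.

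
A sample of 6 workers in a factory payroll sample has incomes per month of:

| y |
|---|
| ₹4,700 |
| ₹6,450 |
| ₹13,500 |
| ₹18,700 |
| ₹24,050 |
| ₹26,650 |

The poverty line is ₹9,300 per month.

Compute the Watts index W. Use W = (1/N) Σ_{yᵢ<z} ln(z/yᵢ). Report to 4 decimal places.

Poor units: ₹4,700, ₹6,450 (q = 2 of N = 6).
Log gaps: ln(9300/4700) = 0.6825; ln(9300/6450) = 0.3659.
W = 1.048386 / 6 = 0.1747.

0.1747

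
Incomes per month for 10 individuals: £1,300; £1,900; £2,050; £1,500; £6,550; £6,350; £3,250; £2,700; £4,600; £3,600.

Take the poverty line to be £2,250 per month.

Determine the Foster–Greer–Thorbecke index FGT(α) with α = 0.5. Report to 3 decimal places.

0.192

Poor units: £1,300, £1,500, £1,900, £2,050 (q = 4 of N = 10).
Shortfall ratios: (2250−1300)/2250 = 0.4222; (2250−1500)/2250 = 0.3333; (2250−1900)/2250 = 0.1556; (2250−2050)/2250 = 0.0889.
Raised to α = 0.5: 0.64979; 0.57735; 0.39441; 0.29814.
Sum = 1.919684; FGT(0.5) = 1.919684 / 10 = 0.192.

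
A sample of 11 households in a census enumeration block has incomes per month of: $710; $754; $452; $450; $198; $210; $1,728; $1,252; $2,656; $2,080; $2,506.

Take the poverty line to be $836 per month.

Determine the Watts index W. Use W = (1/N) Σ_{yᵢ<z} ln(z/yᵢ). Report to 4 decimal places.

0.3930

Poor units: $198, $210, $450, $452, $710, $754 (q = 6 of N = 11).
Log shortfalls: ln(836/198) = 1.4404; ln(836/210) = 1.3815; ln(836/450) = 0.6194; ln(836/452) = 0.6149; ln(836/710) = 0.1634; ln(836/754) = 0.1032.
W = 4.322810 / 11 = 0.3930.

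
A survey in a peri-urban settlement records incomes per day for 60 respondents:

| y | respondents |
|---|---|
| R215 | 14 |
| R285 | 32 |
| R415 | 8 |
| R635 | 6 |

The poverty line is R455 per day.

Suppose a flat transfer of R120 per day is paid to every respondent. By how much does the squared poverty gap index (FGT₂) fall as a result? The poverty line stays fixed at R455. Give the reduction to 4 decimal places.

Before: below the line — 14×R215, 32×R285, 8×R415; squared poverty gap index (FGT₂) = 0.140402.
After the R120 transfer: below the line — 14×R335, 32×R405; squared poverty gap index (FGT₂) = 0.022670.
Reduction = 0.140402 − 0.022670 = 0.1177.

0.1177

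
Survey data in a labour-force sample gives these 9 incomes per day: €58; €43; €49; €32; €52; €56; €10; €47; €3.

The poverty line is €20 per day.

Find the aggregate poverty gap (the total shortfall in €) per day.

Poor units: €3, €10 (q = 2 of N = 9).
Individual gaps: 20−3 = 17; 20−10 = 10.
Aggregate gap = €27.

€27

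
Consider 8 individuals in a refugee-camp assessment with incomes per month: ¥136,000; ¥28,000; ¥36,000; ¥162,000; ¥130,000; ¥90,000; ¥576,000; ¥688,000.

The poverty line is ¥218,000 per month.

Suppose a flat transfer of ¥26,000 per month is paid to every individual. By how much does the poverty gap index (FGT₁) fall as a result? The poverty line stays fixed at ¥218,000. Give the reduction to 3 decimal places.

0.089

Before: below the line — ¥28,000, ¥36,000, ¥90,000, ¥130,000, ¥136,000, ¥162,000; poverty gap index (FGT₁) = 0.41628.
After the ¥26,000 transfer: below the line — ¥54,000, ¥62,000, ¥116,000, ¥156,000, ¥162,000, ¥188,000; poverty gap index (FGT₁) = 0.32683.
Reduction = 0.41628 − 0.32683 = 0.089.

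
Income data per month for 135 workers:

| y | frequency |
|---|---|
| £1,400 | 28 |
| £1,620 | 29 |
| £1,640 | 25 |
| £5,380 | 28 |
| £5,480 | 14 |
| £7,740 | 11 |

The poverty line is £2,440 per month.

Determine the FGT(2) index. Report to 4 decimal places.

0.0818

Below the line: 28×£1,400, 29×£1,620, 25×£1,640 (q = 82 of N = 135).
Normalized shortfalls: (2440−1400)/2440 = 0.4262 (×28); (2440−1620)/2440 = 0.3361 (×29); (2440−1640)/2440 = 0.3279 (×25).
Squared: 0.1817 (×28); 0.1129 (×29); 0.1075 (×25).
Sum = 11.049516; P₂ = 11.049516 / 135 = 0.0818.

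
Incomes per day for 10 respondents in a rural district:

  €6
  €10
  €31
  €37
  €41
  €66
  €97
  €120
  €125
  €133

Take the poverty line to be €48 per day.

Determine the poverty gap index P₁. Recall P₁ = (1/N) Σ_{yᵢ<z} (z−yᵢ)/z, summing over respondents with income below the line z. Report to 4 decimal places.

Below the line: €6, €10, €31, €37, €41 (q = 5 of N = 10).
Shortfall ratios: (48−6)/48 = 0.8750; (48−10)/48 = 0.7917; (48−31)/48 = 0.3542; (48−37)/48 = 0.2292; (48−41)/48 = 0.1458.
Σ = 2.395833. Dividing by the full population N = 10 gives P₁ = 0.2396.

0.2396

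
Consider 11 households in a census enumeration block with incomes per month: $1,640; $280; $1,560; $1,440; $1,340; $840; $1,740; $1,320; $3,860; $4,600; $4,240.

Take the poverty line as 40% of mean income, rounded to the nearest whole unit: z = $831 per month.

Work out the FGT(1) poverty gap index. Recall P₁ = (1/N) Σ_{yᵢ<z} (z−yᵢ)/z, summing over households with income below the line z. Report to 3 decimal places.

0.060

Incomes under z: $280 (q = 1 of N = 11).
Relative gaps: (831−280)/831 = 0.6631.
Sum of shortfalls = 0.663057; P₁ averages over all N: 0.663057 / 11 = 0.060.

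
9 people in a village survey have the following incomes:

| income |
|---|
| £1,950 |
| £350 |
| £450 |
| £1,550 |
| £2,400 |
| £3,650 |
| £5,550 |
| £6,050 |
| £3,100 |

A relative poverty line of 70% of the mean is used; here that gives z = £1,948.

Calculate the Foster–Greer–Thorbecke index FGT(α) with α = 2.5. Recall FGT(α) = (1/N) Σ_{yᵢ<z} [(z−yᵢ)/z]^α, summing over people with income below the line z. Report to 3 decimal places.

Below z: £350, £450, £1,550 (q = 3 of N = 9).
Normalized shortfalls: (1948−350)/1948 = 0.8203; (1948−450)/1948 = 0.7690; (1948−1550)/1948 = 0.2043.
Raised to α = 2.5: 0.60949; 0.51857; 0.01887.
Sum = 1.146932; FGT(2.5) = 1.146932 / 9 = 0.127.

0.127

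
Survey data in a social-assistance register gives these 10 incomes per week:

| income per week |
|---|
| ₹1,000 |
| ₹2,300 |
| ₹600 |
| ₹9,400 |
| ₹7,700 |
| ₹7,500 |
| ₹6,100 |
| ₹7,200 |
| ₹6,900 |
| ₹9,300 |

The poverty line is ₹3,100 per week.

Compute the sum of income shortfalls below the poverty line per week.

Poor units: ₹600, ₹1,000, ₹2,300 (q = 3 of N = 10).
Individual gaps: 3100−600 = 2500; 3100−1000 = 2100; 3100−2300 = 800.
Aggregate gap = ₹5,400.

₹5,400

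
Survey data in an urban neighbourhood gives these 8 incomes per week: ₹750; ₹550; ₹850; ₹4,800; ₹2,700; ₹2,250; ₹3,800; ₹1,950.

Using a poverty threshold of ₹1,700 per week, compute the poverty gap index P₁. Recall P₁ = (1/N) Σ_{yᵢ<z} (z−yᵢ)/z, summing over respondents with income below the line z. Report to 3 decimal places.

0.217

Below the line: ₹550, ₹750, ₹850 (q = 3 of N = 8).
Gap ratios (z−y)/z: (1700−550)/1700 = 0.6765; (1700−750)/1700 = 0.5588; (1700−850)/1700 = 0.5000.
Sum of shortfalls = 1.735294; P₁ averages over all N: 1.735294 / 8 = 0.217.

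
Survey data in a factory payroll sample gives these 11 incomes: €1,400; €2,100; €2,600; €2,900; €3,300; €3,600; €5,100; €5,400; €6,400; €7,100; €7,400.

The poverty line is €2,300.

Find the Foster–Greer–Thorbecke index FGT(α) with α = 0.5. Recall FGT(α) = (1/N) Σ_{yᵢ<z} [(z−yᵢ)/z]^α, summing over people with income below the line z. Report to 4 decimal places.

Incomes under z: €1,400, €2,100 (q = 2 of N = 11).
Relative gaps: (2300−1400)/2300 = 0.3913; (2300−2100)/2300 = 0.0870.
Raised to α = 0.5: 0.62554; 0.29488.
Sum = 0.920427; FGT(0.5) = 0.920427 / 11 = 0.0837.

0.0837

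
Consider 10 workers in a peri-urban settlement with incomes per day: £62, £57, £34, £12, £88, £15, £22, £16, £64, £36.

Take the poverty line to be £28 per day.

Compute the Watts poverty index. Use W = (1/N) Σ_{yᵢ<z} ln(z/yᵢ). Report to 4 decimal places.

Below the line: £12, £15, £16, £22 (q = 4 of N = 10).
Log shortfalls: ln(28/12) = 0.8473; ln(28/15) = 0.6242; ln(28/16) = 0.5596; ln(28/22) = 0.2412.
W = 2.272230 / 10 = 0.2272.

0.2272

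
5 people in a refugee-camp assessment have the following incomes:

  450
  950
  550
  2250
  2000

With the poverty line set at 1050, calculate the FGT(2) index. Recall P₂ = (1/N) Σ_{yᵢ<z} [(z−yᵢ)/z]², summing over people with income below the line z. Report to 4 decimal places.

0.1125

Incomes under z: 450, 550, 950 (q = 3 of N = 5).
Normalized shortfalls: (1050−450)/1050 = 0.5714; (1050−550)/1050 = 0.4762; (1050−950)/1050 = 0.0952.
Squared: 0.3265; 0.2268; 0.0091.
Sum = 0.562358; P₂ = 0.562358 / 5 = 0.1125.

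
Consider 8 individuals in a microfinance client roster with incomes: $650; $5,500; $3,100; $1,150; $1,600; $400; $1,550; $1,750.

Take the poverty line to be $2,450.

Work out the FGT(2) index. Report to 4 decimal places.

0.2323

Poor units: $400, $650, $1,150, $1,550, $1,600, $1,750 (q = 6 of N = 8).
Relative gaps: (2450−400)/2450 = 0.8367; (2450−650)/2450 = 0.7347; (2450−1150)/2450 = 0.5306; (2450−1550)/2450 = 0.3673; (2450−1600)/2450 = 0.3469; (2450−1750)/2450 = 0.2857.
Squared: 0.7001; 0.5398; 0.2815; 0.1349; 0.1204; 0.0816.
Sum = 1.858392; P₂ = 1.858392 / 8 = 0.2323.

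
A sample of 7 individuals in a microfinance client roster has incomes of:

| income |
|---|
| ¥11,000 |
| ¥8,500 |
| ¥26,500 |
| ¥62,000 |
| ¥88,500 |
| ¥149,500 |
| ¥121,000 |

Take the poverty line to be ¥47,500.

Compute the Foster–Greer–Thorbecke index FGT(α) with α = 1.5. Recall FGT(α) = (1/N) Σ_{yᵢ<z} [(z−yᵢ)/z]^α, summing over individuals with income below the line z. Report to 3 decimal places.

0.245

Incomes under z: ¥8,500, ¥11,000, ¥26,500 (q = 3 of N = 7).
Normalized shortfalls: (47500−8500)/47500 = 0.8211; (47500−11000)/47500 = 0.7684; (47500−26500)/47500 = 0.4421.
Raised to α = 1.5: 0.74397; 0.67360; 0.29396.
Sum = 1.711527; FGT(1.5) = 1.711527 / 7 = 0.245.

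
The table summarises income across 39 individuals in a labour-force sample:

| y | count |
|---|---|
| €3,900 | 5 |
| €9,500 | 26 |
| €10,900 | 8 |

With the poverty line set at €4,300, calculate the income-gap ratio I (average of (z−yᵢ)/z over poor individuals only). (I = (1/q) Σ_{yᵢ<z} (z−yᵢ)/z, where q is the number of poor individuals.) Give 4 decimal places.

Incomes under z: 5×€3,900 (q = 5 of N = 39).
Relative gaps: 0.0930 (×5); sum = 0.465116.
The income-gap ratio divides by q (the poor only): 0.465116 / 5 = 0.0930.

0.0930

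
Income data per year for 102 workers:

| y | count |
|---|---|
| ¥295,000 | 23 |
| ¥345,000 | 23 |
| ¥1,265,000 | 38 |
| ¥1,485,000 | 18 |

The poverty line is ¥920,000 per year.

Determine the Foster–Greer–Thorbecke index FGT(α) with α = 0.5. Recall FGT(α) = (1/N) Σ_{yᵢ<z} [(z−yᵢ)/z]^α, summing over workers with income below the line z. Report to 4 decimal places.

0.3641

Below the line: 23×¥295,000, 23×¥345,000 (q = 46 of N = 102).
Shortfall ratios: (920000−295000)/920000 = 0.6793 (×23); (920000−345000)/920000 = 0.6250 (×23).
Raised to α = 0.5: 0.82423 (×23); 0.79057 (×23).
Sum = 37.140285; FGT(0.5) = 37.140285 / 102 = 0.3641.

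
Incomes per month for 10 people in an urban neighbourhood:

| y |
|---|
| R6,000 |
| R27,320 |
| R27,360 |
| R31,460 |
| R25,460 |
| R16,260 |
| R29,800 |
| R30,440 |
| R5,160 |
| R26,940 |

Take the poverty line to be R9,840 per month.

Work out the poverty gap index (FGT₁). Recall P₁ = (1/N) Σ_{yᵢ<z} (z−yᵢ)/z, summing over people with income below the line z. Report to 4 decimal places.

Poor units: R5,160, R6,000 (q = 2 of N = 10).
Relative gaps: (9840−5160)/9840 = 0.4756; (9840−6000)/9840 = 0.3902.
Σ = 0.865854. Dividing by the full population N = 10 gives P₁ = 0.0866.

0.0866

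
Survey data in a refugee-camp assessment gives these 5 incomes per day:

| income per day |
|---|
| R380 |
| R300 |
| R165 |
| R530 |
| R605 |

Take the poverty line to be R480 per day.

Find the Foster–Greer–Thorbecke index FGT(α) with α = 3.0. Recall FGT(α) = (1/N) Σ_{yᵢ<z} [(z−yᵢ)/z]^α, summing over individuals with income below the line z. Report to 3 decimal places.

0.069

Poor units: R165, R300, R380 (q = 3 of N = 5).
Shortfall ratios: (480−165)/480 = 0.6562; (480−300)/480 = 0.3750; (480−380)/480 = 0.2083.
Raised to α = 3.0: 0.28262; 0.05273; 0.00904.
Sum = 0.344400; FGT(3.0) = 0.344400 / 5 = 0.069.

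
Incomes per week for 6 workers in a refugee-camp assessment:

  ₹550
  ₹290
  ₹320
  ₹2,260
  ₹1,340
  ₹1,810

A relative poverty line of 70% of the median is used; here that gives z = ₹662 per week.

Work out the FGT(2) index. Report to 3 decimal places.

Poor units: ₹290, ₹320, ₹550 (q = 3 of N = 6).
Gap ratios (z−y)/z: (662−290)/662 = 0.5619; (662−320)/662 = 0.5166; (662−550)/662 = 0.1692.
Squared: 0.3158; 0.2669; 0.0286.
Sum = 0.611285; P₂ = 0.611285 / 6 = 0.102.

0.102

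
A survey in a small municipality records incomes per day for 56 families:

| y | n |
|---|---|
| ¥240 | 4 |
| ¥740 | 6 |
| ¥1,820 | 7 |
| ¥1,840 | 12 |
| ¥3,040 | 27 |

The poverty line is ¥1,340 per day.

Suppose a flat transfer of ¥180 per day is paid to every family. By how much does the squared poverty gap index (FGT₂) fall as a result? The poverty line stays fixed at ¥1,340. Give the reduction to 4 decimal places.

Before: below the line — 4×¥240, 6×¥740; squared poverty gap index (FGT₂) = 0.069615.
After the ¥180 transfer: below the line — 4×¥420, 6×¥920; squared poverty gap index (FGT₂) = 0.044195.
Reduction = 0.069615 − 0.044195 = 0.0254.

0.0254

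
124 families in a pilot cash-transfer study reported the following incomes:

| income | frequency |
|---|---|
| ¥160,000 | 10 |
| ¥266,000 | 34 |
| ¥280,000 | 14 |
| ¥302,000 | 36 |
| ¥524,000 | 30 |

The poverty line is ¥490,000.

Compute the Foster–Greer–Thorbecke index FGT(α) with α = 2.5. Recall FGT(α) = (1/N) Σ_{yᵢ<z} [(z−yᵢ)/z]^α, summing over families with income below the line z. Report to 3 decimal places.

0.109

Below z: 10×¥160,000, 34×¥266,000, 14×¥280,000, 36×¥302,000 (q = 94 of N = 124).
Shortfall ratios: (490000−160000)/490000 = 0.6735 (×10); (490000−266000)/490000 = 0.4571 (×34); (490000−280000)/490000 = 0.4286 (×14); (490000−302000)/490000 = 0.3837 (×36).
Raised to α = 2.5: 0.37222 (×10); 0.14130 (×34); 0.12024 (×14); 0.09118 (×36).
Sum = 13.492132; FGT(2.5) = 13.492132 / 124 = 0.109.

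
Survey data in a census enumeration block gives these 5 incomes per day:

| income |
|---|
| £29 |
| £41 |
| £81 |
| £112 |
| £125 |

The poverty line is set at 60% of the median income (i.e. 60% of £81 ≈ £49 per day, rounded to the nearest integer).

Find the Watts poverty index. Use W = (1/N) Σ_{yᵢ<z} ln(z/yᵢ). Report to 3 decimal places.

0.141

Poor units: £29, £41 (q = 2 of N = 5).
Log shortfalls: ln(49/29) = 0.5245; ln(49/41) = 0.1782.
W = 0.702773 / 5 = 0.141.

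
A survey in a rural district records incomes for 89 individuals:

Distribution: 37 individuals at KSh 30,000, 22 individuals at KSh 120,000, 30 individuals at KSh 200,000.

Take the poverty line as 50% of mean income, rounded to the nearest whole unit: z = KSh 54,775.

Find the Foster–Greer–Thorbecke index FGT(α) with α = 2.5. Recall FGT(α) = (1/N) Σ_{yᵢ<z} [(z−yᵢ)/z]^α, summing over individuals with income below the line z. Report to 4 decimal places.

0.0572

Below the line: 37×KSh 30,000 (q = 37 of N = 89).
Shortfall ratios: (54775−30000)/54775 = 0.4523 (×37).
Raised to α = 2.5: 0.13759 (×37).
Sum = 5.090728; FGT(2.5) = 5.090728 / 89 = 0.0572.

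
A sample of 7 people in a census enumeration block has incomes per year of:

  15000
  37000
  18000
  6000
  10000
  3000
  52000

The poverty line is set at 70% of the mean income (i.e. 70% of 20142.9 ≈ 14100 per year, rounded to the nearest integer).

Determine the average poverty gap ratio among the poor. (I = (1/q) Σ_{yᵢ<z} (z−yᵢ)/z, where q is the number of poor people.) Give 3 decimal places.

0.551

Poor units: 3000, 6000, 10000 (q = 3 of N = 7).
Shortfall ratios (z−y)/z: 0.7872, 0.5745, 0.2908; sum = 1.652482.
The income-gap ratio divides by q (the poor only): 1.652482 / 3 = 0.551.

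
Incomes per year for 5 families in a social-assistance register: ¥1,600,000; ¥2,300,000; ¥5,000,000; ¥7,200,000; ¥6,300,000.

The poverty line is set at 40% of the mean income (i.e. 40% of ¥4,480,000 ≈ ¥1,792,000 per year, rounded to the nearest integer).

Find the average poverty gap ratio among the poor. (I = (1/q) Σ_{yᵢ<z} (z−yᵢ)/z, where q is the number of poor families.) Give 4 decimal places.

0.1071

Incomes under z: ¥1,600,000 (q = 1 of N = 5).
Relative gaps: 0.1071; sum = 0.107143.
The income-gap ratio divides by q (the poor only): 0.107143 / 1 = 0.1071.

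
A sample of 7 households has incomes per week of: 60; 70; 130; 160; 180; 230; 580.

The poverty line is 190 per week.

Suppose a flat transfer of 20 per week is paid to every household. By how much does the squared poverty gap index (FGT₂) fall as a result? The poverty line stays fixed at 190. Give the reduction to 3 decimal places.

0.048

Before: below the line — 60, 70, 130, 160, 180; squared poverty gap index (FGT₂) = 0.14207.
After the 20 transfer: below the line — 80, 90, 150, 180; squared poverty gap index (FGT₂) = 0.09418.
Reduction = 0.14207 − 0.09418 = 0.048.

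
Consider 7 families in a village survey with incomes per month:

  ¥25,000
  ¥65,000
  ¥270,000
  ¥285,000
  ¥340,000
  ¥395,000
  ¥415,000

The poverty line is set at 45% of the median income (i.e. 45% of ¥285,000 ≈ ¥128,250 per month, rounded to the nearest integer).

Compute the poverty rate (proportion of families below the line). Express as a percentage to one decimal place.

28.6%

2 of the 7 families have income below ¥128,250.
H = 2/7 = 28.6%.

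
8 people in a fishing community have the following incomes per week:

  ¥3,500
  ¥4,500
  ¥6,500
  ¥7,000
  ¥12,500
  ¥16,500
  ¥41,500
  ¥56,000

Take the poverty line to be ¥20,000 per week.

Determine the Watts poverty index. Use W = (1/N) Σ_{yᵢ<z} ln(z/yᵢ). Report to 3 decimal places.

0.759

Poor units: ¥3,500, ¥4,500, ¥6,500, ¥7,000, ¥12,500, ¥16,500 (q = 6 of N = 8).
Log shortfalls: ln(20000/3500) = 1.7430; ln(20000/4500) = 1.4917; ln(20000/6500) = 1.1239; ln(20000/7000) = 1.0498; ln(20000/12500) = 0.4700; ln(20000/16500) = 0.1924.
W = 6.070752 / 8 = 0.759.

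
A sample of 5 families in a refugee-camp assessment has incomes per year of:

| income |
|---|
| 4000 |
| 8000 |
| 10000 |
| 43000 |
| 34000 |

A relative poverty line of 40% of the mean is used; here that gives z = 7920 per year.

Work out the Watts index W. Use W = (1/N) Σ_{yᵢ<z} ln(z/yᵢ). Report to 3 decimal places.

0.137

Below the line: 4000 (q = 1 of N = 5).
ln(z/y) terms: ln(7920/4000) = 0.6831.
W = 0.683097 / 5 = 0.137.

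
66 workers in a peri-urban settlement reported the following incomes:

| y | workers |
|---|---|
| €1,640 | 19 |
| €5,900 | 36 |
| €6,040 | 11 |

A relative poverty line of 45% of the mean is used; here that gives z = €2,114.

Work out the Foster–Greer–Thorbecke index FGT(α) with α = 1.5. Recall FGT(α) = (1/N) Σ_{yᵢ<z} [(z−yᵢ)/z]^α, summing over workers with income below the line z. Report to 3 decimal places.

0.031

Below z: 19×€1,640 (q = 19 of N = 66).
Gap ratios (z−y)/z: (2114−1640)/2114 = 0.2242 (×19).
Raised to α = 1.5: 0.10617 (×19).
Sum = 2.017268; FGT(1.5) = 2.017268 / 66 = 0.031.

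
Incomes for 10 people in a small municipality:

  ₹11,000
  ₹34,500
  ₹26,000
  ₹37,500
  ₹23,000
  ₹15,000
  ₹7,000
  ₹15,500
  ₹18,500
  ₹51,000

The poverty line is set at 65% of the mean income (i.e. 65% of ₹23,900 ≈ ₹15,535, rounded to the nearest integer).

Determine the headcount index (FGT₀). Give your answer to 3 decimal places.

0.400

4 of the 10 people have income below ₹15,535.
H = 4/10 = 0.400.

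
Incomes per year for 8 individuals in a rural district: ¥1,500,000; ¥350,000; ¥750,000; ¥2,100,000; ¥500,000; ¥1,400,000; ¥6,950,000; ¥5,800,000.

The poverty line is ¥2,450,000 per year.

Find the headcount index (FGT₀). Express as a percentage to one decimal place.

6 of the 8 individuals have income below ¥2,450,000.
H = 6/8 = 75.0%.

75.0%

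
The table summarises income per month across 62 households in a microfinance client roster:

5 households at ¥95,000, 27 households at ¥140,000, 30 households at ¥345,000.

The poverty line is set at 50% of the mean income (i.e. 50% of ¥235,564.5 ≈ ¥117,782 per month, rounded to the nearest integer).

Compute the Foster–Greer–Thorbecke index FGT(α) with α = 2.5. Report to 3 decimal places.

0.001

Below z: 5×¥95,000 (q = 5 of N = 62).
Normalized shortfalls: (117782−95000)/117782 = 0.1934 (×5).
Raised to α = 2.5: 0.01645 (×5).
Sum = 0.082272; FGT(2.5) = 0.082272 / 62 = 0.001.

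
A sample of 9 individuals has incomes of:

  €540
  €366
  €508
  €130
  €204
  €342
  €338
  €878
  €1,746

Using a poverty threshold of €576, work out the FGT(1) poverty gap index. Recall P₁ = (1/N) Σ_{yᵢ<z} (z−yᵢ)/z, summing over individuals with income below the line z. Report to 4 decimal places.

0.3094

Incomes under z: €130, €204, €338, €342, €366, €508, €540 (q = 7 of N = 9).
Relative gaps: (576−130)/576 = 0.7743; (576−204)/576 = 0.6458; (576−338)/576 = 0.4132; (576−342)/576 = 0.4062; (576−366)/576 = 0.3646; (576−508)/576 = 0.1181; (576−540)/576 = 0.0625.
Σ = 2.784722. Dividing by the full population N = 9 gives P₁ = 0.3094.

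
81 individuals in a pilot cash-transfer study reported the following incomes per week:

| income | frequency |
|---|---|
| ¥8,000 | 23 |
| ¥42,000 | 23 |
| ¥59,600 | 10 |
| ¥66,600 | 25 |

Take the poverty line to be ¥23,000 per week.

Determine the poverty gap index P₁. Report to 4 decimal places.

0.1852

Below z: 23×¥8,000 (q = 23 of N = 81).
Gap ratios (z−y)/z: (23000−8000)/23000 = 0.6522 (×23).
Σ = 15.000000. Dividing by the full population N = 81 gives P₁ = 0.1852.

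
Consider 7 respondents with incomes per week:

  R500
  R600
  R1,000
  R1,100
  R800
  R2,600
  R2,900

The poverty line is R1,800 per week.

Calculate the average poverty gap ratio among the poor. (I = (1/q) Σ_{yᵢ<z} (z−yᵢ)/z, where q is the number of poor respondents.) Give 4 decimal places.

Incomes under z: R500, R600, R800, R1,000, R1,100 (q = 5 of N = 7).
Shortfall ratios (z−y)/z: 0.7222, 0.6667, 0.5556, 0.4444, 0.3889; sum = 2.777778.
I averages over the q = 5 poor units only: 2.777778 / 5 = 0.5556.

0.5556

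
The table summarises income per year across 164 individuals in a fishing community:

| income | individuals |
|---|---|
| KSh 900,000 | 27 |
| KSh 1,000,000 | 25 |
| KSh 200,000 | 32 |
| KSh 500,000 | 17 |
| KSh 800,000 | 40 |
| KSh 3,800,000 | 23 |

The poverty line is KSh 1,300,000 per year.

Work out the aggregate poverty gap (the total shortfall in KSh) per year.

KSh 87,100,000

Below z: 32×KSh 200,000, 17×KSh 500,000, 40×KSh 800,000, 27×KSh 900,000, 25×KSh 1,000,000 (q = 141 of N = 164).
Individual gaps: 32×(1300000−200000) = 35200000; 17×(1300000−500000) = 13600000; 40×(1300000−800000) = 20000000; 27×(1300000−900000) = 10800000; 25×(1300000−1000000) = 7500000.
Aggregate gap = KSh 87,100,000.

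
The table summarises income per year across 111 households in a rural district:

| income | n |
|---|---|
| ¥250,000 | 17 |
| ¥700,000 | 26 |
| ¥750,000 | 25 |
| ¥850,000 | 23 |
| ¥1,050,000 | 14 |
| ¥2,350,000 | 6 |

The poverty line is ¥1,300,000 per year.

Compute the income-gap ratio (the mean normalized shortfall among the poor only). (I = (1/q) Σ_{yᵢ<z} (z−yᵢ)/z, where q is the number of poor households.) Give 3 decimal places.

0.447

Incomes under z: 17×¥250,000, 26×¥700,000, 25×¥750,000, 23×¥850,000, 14×¥1,050,000 (q = 105 of N = 111).
Relative gaps: 0.8077 (×17), 0.4615 (×26), 0.4231 (×25), 0.3462 (×23), 0.1923 (×14); sum = 46.961538.
The income-gap ratio divides by q (the poor only): 46.961538 / 105 = 0.447.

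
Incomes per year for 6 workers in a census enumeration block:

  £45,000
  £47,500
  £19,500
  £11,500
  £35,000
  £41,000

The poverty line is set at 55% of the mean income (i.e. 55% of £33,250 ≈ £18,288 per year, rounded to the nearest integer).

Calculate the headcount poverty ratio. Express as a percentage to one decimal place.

16.7%

1 of the 6 workers have income below £18,288.
H = 1/6 = 16.7%.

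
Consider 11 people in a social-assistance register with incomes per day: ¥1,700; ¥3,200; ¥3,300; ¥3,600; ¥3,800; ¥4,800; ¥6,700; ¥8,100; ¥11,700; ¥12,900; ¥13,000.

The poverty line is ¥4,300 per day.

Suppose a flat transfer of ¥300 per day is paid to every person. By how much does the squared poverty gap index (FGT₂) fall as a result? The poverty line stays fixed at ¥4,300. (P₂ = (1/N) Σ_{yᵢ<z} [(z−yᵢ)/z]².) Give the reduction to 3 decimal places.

0.015

Before: below the line — ¥1,700, ¥3,200, ¥3,300, ¥3,600, ¥3,800; squared poverty gap index (FGT₂) = 0.04774.
After the ¥300 transfer: below the line — ¥2,000, ¥3,500, ¥3,600, ¥3,900, ¥4,100; squared poverty gap index (FGT₂) = 0.03255.
Reduction = 0.04774 − 0.03255 = 0.015.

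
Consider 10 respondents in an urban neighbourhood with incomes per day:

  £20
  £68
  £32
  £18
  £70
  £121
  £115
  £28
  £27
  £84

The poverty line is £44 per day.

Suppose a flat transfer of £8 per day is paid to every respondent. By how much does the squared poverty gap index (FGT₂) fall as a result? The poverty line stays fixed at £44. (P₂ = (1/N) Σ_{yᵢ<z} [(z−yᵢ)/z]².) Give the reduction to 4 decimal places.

0.0620

Before: below the line — £18, £20, £27, £28, £32; squared poverty gap index (FGT₂) = 0.100258.
After the £8 transfer: below the line — £26, £28, £35, £36, £40; squared poverty gap index (FGT₂) = 0.038275.
Reduction = 0.100258 − 0.038275 = 0.0620.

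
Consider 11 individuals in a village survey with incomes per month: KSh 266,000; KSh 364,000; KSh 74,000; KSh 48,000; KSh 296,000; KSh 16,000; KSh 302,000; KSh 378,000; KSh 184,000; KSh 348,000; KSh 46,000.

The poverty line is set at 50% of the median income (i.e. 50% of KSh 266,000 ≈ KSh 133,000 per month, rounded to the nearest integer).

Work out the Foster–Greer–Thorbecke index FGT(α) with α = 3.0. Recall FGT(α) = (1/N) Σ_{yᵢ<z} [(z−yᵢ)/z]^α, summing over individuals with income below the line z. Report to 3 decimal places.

0.119

Poor units: KSh 16,000, KSh 46,000, KSh 48,000, KSh 74,000 (q = 4 of N = 11).
Gap ratios (z−y)/z: (133000−16000)/133000 = 0.8797; (133000−46000)/133000 = 0.6541; (133000−48000)/133000 = 0.6391; (133000−74000)/133000 = 0.4436.
Raised to α = 3.0: 0.68077; 0.27990; 0.26104; 0.08730.
Sum = 1.309008; FGT(3.0) = 1.309008 / 11 = 0.119.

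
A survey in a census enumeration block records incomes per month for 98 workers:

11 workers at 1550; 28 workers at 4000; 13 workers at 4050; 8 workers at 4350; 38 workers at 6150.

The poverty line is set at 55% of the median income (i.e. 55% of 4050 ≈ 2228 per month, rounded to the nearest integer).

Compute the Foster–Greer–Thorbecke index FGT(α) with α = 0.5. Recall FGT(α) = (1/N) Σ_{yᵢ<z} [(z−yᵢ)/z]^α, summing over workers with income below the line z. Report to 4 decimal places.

Incomes under z: 11×1550 (q = 11 of N = 98).
Gap ratios (z−y)/z: (2228−1550)/2228 = 0.3043 (×11).
Raised to α = 0.5: 0.55164 (×11).
Sum = 6.068061; FGT(0.5) = 6.068061 / 98 = 0.0619.

0.0619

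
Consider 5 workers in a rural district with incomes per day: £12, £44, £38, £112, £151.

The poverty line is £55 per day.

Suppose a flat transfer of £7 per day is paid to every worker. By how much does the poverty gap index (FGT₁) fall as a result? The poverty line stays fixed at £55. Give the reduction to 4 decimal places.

0.0764

Before: below the line — £12, £38, £44; poverty gap index (FGT₁) = 0.258182.
After the £7 transfer: below the line — £19, £45, £51; poverty gap index (FGT₁) = 0.181818.
Reduction = 0.258182 − 0.181818 = 0.0764.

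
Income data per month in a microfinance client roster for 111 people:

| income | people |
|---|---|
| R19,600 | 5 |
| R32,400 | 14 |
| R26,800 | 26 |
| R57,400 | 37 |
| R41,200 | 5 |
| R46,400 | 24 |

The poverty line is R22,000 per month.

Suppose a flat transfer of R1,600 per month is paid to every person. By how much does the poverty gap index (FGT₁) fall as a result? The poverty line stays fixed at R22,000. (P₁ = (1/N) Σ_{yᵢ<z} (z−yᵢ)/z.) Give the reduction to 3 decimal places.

0.003

Before: below the line — 5×R19,600; poverty gap index (FGT₁) = 0.00491.
After the R1,600 transfer: below the line — 5×R21,200; poverty gap index (FGT₁) = 0.00164.
Reduction = 0.00491 − 0.00164 = 0.003.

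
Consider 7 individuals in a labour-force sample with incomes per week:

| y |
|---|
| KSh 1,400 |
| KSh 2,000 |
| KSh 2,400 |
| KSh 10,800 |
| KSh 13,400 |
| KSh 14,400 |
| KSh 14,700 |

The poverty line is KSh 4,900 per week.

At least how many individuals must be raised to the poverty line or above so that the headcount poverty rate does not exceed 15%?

Currently q = 3 of N = 7 are below the line (H = 0.429).
A headcount ratio of at most 15% allows at most ⌊0.15 × 7⌋ = 1 poor individuals.
So at least 3 − 1 = 2 must be lifted.

2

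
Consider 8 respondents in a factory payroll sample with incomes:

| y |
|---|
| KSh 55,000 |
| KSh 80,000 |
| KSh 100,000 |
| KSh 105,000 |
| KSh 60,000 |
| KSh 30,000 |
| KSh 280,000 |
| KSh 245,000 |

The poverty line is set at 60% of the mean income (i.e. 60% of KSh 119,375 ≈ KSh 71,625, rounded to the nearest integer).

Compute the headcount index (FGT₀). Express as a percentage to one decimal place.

3 of the 8 respondents have income below KSh 71,625.
H = 3/8 = 37.5%.

37.5%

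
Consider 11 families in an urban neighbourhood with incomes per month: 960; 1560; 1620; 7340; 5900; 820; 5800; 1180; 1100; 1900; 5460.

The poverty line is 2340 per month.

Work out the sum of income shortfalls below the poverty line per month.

Poor units: 820, 960, 1100, 1180, 1560, 1620, 1900 (q = 7 of N = 11).
Individual gaps: 2340−820 = 1520; 2340−960 = 1380; 2340−1100 = 1240; 2340−1180 = 1160; 2340−1560 = 780; 2340−1620 = 720; 2340−1900 = 440.
Aggregate gap = 7240.

7240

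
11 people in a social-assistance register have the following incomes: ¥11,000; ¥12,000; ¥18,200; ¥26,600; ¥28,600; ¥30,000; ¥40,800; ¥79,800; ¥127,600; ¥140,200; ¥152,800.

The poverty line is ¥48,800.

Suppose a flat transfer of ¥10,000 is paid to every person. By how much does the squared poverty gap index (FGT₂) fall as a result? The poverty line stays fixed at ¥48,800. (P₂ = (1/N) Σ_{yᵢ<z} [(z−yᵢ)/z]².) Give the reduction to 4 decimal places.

Before: below the line — ¥11,000, ¥12,000, ¥18,200, ¥26,600, ¥28,600, ¥30,000, ¥40,800; squared poverty gap index (FGT₂) = 0.192311.
After the ¥10,000 transfer: below the line — ¥21,000, ¥22,000, ¥28,200, ¥36,600, ¥38,600, ¥40,000; squared poverty gap index (FGT₂) = 0.085730.
Reduction = 0.192311 − 0.085730 = 0.1066.

0.1066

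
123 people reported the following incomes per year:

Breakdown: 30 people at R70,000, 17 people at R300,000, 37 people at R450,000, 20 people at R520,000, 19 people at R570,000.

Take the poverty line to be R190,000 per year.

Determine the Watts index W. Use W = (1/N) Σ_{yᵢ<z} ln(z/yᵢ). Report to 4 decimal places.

Below the line: 30×R70,000 (q = 30 of N = 123).
ln(z/y) terms: ln(190000/70000) = 0.9985 (×30).
W = 29.955865 / 123 = 0.2435.

0.2435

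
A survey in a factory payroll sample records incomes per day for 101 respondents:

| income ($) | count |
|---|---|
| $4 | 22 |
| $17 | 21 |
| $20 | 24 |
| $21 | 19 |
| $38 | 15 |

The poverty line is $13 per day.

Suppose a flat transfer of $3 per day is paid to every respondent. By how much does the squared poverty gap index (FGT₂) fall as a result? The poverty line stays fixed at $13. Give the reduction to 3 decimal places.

Before: below the line — 22×$4; squared poverty gap index (FGT₂) = 0.10440.
After the $3 transfer: below the line — 22×$7; squared poverty gap index (FGT₂) = 0.04640.
Reduction = 0.10440 − 0.04640 = 0.058.

0.058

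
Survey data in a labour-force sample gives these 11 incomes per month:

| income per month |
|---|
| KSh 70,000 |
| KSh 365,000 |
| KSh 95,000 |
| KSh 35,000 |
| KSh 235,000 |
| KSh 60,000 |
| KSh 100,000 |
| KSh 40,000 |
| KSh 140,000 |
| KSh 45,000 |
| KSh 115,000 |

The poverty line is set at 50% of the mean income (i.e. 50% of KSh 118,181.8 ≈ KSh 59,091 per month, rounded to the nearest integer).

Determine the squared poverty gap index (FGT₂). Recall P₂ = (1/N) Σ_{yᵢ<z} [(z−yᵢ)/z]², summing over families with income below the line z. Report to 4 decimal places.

Below z: KSh 35,000, KSh 40,000, KSh 45,000 (q = 3 of N = 11).
Normalized shortfalls: (59091−35000)/59091 = 0.4077; (59091−40000)/59091 = 0.3231; (59091−45000)/59091 = 0.2385.
Squared: 0.1662; 0.1044; 0.0569.
Sum = 0.327458; P₂ = 0.327458 / 11 = 0.0298.

0.0298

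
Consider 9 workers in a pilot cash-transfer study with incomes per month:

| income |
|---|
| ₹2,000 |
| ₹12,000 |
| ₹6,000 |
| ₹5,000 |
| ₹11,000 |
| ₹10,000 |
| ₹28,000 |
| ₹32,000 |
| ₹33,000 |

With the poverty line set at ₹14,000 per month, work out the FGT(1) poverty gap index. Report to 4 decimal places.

Poor units: ₹2,000, ₹5,000, ₹6,000, ₹10,000, ₹11,000, ₹12,000 (q = 6 of N = 9).
Normalized shortfalls: (14000−2000)/14000 = 0.8571; (14000−5000)/14000 = 0.6429; (14000−6000)/14000 = 0.5714; (14000−10000)/14000 = 0.2857; (14000−11000)/14000 = 0.2143; (14000−12000)/14000 = 0.1429.
Σ = 2.714286. Dividing by the full population N = 9 gives P₁ = 0.3016.

0.3016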